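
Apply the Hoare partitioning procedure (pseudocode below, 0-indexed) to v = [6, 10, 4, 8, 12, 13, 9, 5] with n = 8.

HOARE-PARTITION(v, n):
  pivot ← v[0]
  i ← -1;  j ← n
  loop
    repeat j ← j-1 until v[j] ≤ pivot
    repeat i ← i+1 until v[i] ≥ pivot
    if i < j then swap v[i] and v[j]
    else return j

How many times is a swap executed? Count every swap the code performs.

2

pivot = v[0] = 6; i = -1, j = 8
j→7 (v[7]=5≤6), i→0 (v[0]=6≥6); i<j, swap → [5, 10, 4, 8, 12, 13, 9, 6]
j→2 (v[2]=4≤6), i→1 (v[1]=10≥6); i<j, swap → [5, 4, 10, 8, 12, 13, 9, 6]
j→1, i→2; i≥j, return j=1. v = [5, 4, 10, 8, 12, 13, 9, 6]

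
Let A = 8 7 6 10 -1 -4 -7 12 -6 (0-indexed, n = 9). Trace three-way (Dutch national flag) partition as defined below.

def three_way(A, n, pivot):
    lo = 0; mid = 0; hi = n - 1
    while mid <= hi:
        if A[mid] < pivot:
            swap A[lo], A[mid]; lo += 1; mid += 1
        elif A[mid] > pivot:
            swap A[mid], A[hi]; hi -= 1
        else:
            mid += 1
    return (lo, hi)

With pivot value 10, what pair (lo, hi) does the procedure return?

(7, 7)

lo=0 mid=0 hi=8
8<10: swap(0,0), lo=1 mid=1 ⇒ 8 7 6 10 -1 -4 -7 12 -6
7<10: swap(1,1), lo=2 mid=2 ⇒ 8 7 6 10 -1 -4 -7 12 -6
6<10: swap(2,2), lo=3 mid=3 ⇒ 8 7 6 10 -1 -4 -7 12 -6
10=10: mid=4
-1<10: swap(3,4), lo=4 mid=5 ⇒ 8 7 6 -1 10 -4 -7 12 -6
-4<10: swap(4,5), lo=5 mid=6 ⇒ 8 7 6 -1 -4 10 -7 12 -6
-7<10: swap(5,6), lo=6 mid=7 ⇒ 8 7 6 -1 -4 -7 10 12 -6
12>10: swap(7,8), hi=7 ⇒ 8 7 6 -1 -4 -7 10 -6 12
-6<10: swap(6,7), lo=7 mid=8 ⇒ 8 7 6 -1 -4 -7 -6 10 12
done. lo=7 hi=7; A=8 7 6 -1 -4 -7 -6 10 12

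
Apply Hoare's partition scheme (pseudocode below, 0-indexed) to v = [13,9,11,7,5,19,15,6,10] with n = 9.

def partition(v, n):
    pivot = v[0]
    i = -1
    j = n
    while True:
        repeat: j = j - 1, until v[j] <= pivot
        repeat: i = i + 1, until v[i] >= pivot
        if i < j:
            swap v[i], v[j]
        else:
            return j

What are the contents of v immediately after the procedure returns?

[10,9,11,7,5,6,15,19,13]

pivot=13
j stops at 8 (10), i stops at 0 (13); swap ⇒ [10,9,11,7,5,19,15,6,13]
j stops at 7 (6), i stops at 5 (19); swap ⇒ [10,9,11,7,5,6,15,19,13]
j stops at 5, i stops at 6; i≥j ⇒ return 5. v=[10,9,11,7,5,6,15,19,13]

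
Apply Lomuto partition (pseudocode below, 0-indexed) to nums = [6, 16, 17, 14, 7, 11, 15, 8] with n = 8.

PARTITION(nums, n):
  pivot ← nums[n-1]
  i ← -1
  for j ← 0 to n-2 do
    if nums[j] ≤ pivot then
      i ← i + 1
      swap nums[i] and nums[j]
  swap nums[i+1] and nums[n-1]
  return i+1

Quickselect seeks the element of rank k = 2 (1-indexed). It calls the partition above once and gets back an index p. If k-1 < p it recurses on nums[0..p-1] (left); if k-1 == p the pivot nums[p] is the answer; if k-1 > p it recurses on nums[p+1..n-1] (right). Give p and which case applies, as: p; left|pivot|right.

2; left

pivot = nums[7] = 8; i = -1
j=0: nums[0]=6 ≤ 8 → i=0, swap nums[0],nums[0] (no change) → [6, 16, 17, 14, 7, 11, 15, 8]
j=1: nums[1]=16 > 8 → no swap
j=2: nums[2]=17 > 8 → no swap
j=3: nums[3]=14 > 8 → no swap
j=4: nums[4]=7 ≤ 8 → i=1, swap nums[1],nums[4] → [6, 7, 17, 14, 16, 11, 15, 8]
j=5: nums[5]=11 > 8 → no swap
j=6: nums[6]=15 > 8 → no swap
final swap nums[2],nums[7] → [6, 7, 8, 14, 16, 11, 15, 17]; return 2
p = 2; k-1 = 1 < 2 ⇒ left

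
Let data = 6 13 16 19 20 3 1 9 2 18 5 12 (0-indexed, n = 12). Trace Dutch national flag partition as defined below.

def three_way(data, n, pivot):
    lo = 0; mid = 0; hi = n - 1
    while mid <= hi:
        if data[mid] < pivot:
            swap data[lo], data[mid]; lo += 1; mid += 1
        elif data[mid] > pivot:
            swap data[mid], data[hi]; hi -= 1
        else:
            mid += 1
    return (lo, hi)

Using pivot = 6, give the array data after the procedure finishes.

5 2 1 3 6 20 9 19 18 16 12 13

lo=0 mid=0 hi=11
6=6: mid=1
13>6: swap(1,11), hi=10 ⇒ 6 12 16 19 20 3 1 9 2 18 5 13
12>6: swap(1,10), hi=9 ⇒ 6 5 16 19 20 3 1 9 2 18 12 13
5<6: swap(0,1), lo=1 mid=2 ⇒ 5 6 16 19 20 3 1 9 2 18 12 13
16>6: swap(2,9), hi=8 ⇒ 5 6 18 19 20 3 1 9 2 16 12 13
18>6: swap(2,8), hi=7 ⇒ 5 6 2 19 20 3 1 9 18 16 12 13
2<6: swap(1,2), lo=2 mid=3 ⇒ 5 2 6 19 20 3 1 9 18 16 12 13
19>6: swap(3,7), hi=6 ⇒ 5 2 6 9 20 3 1 19 18 16 12 13
9>6: swap(3,6), hi=5 ⇒ 5 2 6 1 20 3 9 19 18 16 12 13
1<6: swap(2,3), lo=3 mid=4 ⇒ 5 2 1 6 20 3 9 19 18 16 12 13
20>6: swap(4,5), hi=4 ⇒ 5 2 1 6 3 20 9 19 18 16 12 13
3<6: swap(3,4), lo=4 mid=5 ⇒ 5 2 1 3 6 20 9 19 18 16 12 13
done. lo=4 hi=4; data=5 2 1 3 6 20 9 19 18 16 12 13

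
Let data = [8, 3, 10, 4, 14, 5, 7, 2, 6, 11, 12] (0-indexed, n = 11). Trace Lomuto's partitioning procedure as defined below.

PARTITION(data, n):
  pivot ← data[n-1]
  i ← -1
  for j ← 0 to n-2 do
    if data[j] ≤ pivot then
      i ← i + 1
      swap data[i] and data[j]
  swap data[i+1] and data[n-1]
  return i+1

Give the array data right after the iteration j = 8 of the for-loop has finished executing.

[8, 3, 10, 4, 5, 7, 2, 6, 14, 11, 12]

pivot=12, i=-1
j=0: 8≤12, i=0, swap(0,0) ⇒ [8, 3, 10, 4, 14, 5, 7, 2, 6, 11, 12]
j=1: 3≤12, i=1, swap(1,1) ⇒ [8, 3, 10, 4, 14, 5, 7, 2, 6, 11, 12]
j=2: 10≤12, i=2, swap(2,2) ⇒ [8, 3, 10, 4, 14, 5, 7, 2, 6, 11, 12]
j=3: 4≤12, i=3, swap(3,3) ⇒ [8, 3, 10, 4, 14, 5, 7, 2, 6, 11, 12]
j=4: 14>12, skip
j=5: 5≤12, i=4, swap(4,5) ⇒ [8, 3, 10, 4, 5, 14, 7, 2, 6, 11, 12]
j=6: 7≤12, i=5, swap(5,6) ⇒ [8, 3, 10, 4, 5, 7, 14, 2, 6, 11, 12]
j=7: 2≤12, i=6, swap(6,7) ⇒ [8, 3, 10, 4, 5, 7, 2, 14, 6, 11, 12]
j=8: 6≤12, i=7, swap(7,8) ⇒ [8, 3, 10, 4, 5, 7, 2, 6, 14, 11, 12]
(after j=8) data = [8, 3, 10, 4, 5, 7, 2, 6, 14, 11, 12]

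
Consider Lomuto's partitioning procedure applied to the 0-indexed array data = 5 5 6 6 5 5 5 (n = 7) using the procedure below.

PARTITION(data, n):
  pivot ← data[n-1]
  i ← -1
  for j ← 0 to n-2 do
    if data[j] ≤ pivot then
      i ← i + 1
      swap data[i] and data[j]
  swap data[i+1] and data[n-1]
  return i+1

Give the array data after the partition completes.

pivot = data[6] = 5; i = -1
j=0: data[0]=5 ≤ 5 → i=0, swap data[0],data[0] (no change) → 5 5 6 6 5 5 5
j=1: data[1]=5 ≤ 5 → i=1, swap data[1],data[1] (no change) → 5 5 6 6 5 5 5
j=2: data[2]=6 > 5 → no swap
j=3: data[3]=6 > 5 → no swap
j=4: data[4]=5 ≤ 5 → i=2, swap data[2],data[4] → 5 5 5 6 6 5 5
j=5: data[5]=5 ≤ 5 → i=3, swap data[3],data[5] → 5 5 5 5 6 6 5
final swap data[4],data[6] → 5 5 5 5 5 6 6; return 4

5 5 5 5 5 6 6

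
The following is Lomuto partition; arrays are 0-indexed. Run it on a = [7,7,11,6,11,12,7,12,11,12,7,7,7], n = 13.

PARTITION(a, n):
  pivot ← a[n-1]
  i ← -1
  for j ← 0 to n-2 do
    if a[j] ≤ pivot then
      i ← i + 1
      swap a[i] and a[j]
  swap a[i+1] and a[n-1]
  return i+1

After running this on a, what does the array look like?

pivot = a[12] = 7; i = -1
j=0: a[0]=7 ≤ 7 → i=0, swap a[0],a[0] (no change) → [7,7,11,6,11,12,7,12,11,12,7,7,7]
j=1: a[1]=7 ≤ 7 → i=1, swap a[1],a[1] (no change) → [7,7,11,6,11,12,7,12,11,12,7,7,7]
j=2: a[2]=11 > 7 → no swap
j=3: a[3]=6 ≤ 7 → i=2, swap a[2],a[3] → [7,7,6,11,11,12,7,12,11,12,7,7,7]
j=4: a[4]=11 > 7 → no swap
j=5: a[5]=12 > 7 → no swap
j=6: a[6]=7 ≤ 7 → i=3, swap a[3],a[6] → [7,7,6,7,11,12,11,12,11,12,7,7,7]
j=7: a[7]=12 > 7 → no swap
j=8: a[8]=11 > 7 → no swap
j=9: a[9]=12 > 7 → no swap
j=10: a[10]=7 ≤ 7 → i=4, swap a[4],a[10] → [7,7,6,7,7,12,11,12,11,12,11,7,7]
j=11: a[11]=7 ≤ 7 → i=5, swap a[5],a[11] → [7,7,6,7,7,7,11,12,11,12,11,12,7]
final swap a[6],a[12] → [7,7,6,7,7,7,7,12,11,12,11,12,11]; return 6

[7,7,6,7,7,7,7,12,11,12,11,12,11]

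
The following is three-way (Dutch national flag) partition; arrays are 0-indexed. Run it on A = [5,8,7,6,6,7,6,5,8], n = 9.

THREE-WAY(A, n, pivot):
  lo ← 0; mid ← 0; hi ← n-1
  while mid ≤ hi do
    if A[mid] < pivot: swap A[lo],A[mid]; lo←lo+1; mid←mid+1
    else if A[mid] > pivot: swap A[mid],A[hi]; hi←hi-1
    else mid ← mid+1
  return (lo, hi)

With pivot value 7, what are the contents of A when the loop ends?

pivot = 7; lo=0, mid=0, hi=8
A[mid]=5<7: swap A[0],A[0]; lo=1,mid=1 → [5,8,7,6,6,7,6,5,8]
A[mid]=8>7: swap A[1],A[8]; hi=7 → [5,8,7,6,6,7,6,5,8]
A[mid]=8>7: swap A[1],A[7]; hi=6 → [5,5,7,6,6,7,6,8,8]
A[mid]=5<7: swap A[1],A[1]; lo=2,mid=2 → [5,5,7,6,6,7,6,8,8]
A[mid]=7=7: mid=3
A[mid]=6<7: swap A[2],A[3]; lo=3,mid=4 → [5,5,6,7,6,7,6,8,8]
A[mid]=6<7: swap A[3],A[4]; lo=4,mid=5 → [5,5,6,6,7,7,6,8,8]
A[mid]=7=7: mid=6
A[mid]=6<7: swap A[4],A[6]; lo=5,mid=7 → [5,5,6,6,6,7,7,8,8]
end: lo=5, hi=6; A = [5,5,6,6,6,7,7,8,8]

[5,5,6,6,6,7,7,8,8]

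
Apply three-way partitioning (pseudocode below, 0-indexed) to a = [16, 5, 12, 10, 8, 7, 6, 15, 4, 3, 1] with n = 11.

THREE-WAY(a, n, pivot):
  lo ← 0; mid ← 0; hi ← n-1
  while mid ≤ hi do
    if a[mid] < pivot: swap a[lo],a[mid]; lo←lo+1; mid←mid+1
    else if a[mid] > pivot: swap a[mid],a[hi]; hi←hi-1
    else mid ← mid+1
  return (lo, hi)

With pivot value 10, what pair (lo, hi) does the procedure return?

(7, 7)

pivot = 10; lo=0, mid=0, hi=10
a[mid]=16>10: swap a[0],a[10]; hi=9 → [1, 5, 12, 10, 8, 7, 6, 15, 4, 3, 16]
a[mid]=1<10: swap a[0],a[0]; lo=1,mid=1 → [1, 5, 12, 10, 8, 7, 6, 15, 4, 3, 16]
a[mid]=5<10: swap a[1],a[1]; lo=2,mid=2 → [1, 5, 12, 10, 8, 7, 6, 15, 4, 3, 16]
a[mid]=12>10: swap a[2],a[9]; hi=8 → [1, 5, 3, 10, 8, 7, 6, 15, 4, 12, 16]
a[mid]=3<10: swap a[2],a[2]; lo=3,mid=3 → [1, 5, 3, 10, 8, 7, 6, 15, 4, 12, 16]
a[mid]=10=10: mid=4
a[mid]=8<10: swap a[3],a[4]; lo=4,mid=5 → [1, 5, 3, 8, 10, 7, 6, 15, 4, 12, 16]
a[mid]=7<10: swap a[4],a[5]; lo=5,mid=6 → [1, 5, 3, 8, 7, 10, 6, 15, 4, 12, 16]
a[mid]=6<10: swap a[5],a[6]; lo=6,mid=7 → [1, 5, 3, 8, 7, 6, 10, 15, 4, 12, 16]
a[mid]=15>10: swap a[7],a[8]; hi=7 → [1, 5, 3, 8, 7, 6, 10, 4, 15, 12, 16]
a[mid]=4<10: swap a[6],a[7]; lo=7,mid=8 → [1, 5, 3, 8, 7, 6, 4, 10, 15, 12, 16]
end: lo=7, hi=7; a = [1, 5, 3, 8, 7, 6, 4, 10, 15, 12, 16]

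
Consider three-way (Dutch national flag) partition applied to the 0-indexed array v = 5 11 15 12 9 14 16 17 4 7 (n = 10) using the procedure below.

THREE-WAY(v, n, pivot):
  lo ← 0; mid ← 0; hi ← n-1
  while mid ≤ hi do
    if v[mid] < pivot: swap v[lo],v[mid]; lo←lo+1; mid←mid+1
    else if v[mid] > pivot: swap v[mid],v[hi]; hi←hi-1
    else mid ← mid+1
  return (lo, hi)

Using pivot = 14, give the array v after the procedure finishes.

pivot = 14; lo=0, mid=0, hi=9
v[mid]=5<14: swap v[0],v[0]; lo=1,mid=1 → 5 11 15 12 9 14 16 17 4 7
v[mid]=11<14: swap v[1],v[1]; lo=2,mid=2 → 5 11 15 12 9 14 16 17 4 7
v[mid]=15>14: swap v[2],v[9]; hi=8 → 5 11 7 12 9 14 16 17 4 15
v[mid]=7<14: swap v[2],v[2]; lo=3,mid=3 → 5 11 7 12 9 14 16 17 4 15
v[mid]=12<14: swap v[3],v[3]; lo=4,mid=4 → 5 11 7 12 9 14 16 17 4 15
v[mid]=9<14: swap v[4],v[4]; lo=5,mid=5 → 5 11 7 12 9 14 16 17 4 15
v[mid]=14=14: mid=6
v[mid]=16>14: swap v[6],v[8]; hi=7 → 5 11 7 12 9 14 4 17 16 15
v[mid]=4<14: swap v[5],v[6]; lo=6,mid=7 → 5 11 7 12 9 4 14 17 16 15
v[mid]=17>14: swap v[7],v[7]; hi=6 → 5 11 7 12 9 4 14 17 16 15
end: lo=6, hi=6; v = 5 11 7 12 9 4 14 17 16 15

5 11 7 12 9 4 14 17 16 15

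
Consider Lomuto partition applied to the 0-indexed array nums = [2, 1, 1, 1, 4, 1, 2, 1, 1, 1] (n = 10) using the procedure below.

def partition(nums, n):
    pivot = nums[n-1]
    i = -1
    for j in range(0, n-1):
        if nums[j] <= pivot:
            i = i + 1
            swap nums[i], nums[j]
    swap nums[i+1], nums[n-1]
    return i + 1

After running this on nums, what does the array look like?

pivot=1, i=-1
j=0: 2>1, skip
j=1: 1≤1, i=0, swap(0,1) ⇒ [1, 2, 1, 1, 4, 1, 2, 1, 1, 1]
j=2: 1≤1, i=1, swap(1,2) ⇒ [1, 1, 2, 1, 4, 1, 2, 1, 1, 1]
j=3: 1≤1, i=2, swap(2,3) ⇒ [1, 1, 1, 2, 4, 1, 2, 1, 1, 1]
j=4: 4>1, skip
j=5: 1≤1, i=3, swap(3,5) ⇒ [1, 1, 1, 1, 4, 2, 2, 1, 1, 1]
j=6: 2>1, skip
j=7: 1≤1, i=4, swap(4,7) ⇒ [1, 1, 1, 1, 1, 2, 2, 4, 1, 1]
j=8: 1≤1, i=5, swap(5,8) ⇒ [1, 1, 1, 1, 1, 1, 2, 4, 2, 1]
swap(6,9) ⇒ [1, 1, 1, 1, 1, 1, 1, 4, 2, 2]; return 6

[1, 1, 1, 1, 1, 1, 1, 4, 2, 2]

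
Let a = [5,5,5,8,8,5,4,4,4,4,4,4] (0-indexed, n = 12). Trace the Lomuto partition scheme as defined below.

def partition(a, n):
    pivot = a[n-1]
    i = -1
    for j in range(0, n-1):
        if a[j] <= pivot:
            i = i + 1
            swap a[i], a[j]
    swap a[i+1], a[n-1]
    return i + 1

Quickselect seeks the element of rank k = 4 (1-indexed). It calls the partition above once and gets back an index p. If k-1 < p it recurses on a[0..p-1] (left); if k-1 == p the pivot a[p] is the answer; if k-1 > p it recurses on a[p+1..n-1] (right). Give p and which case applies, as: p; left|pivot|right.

pivot = a[11] = 4; i = -1
j=0: a[0]=5 > 4 → no swap
j=1: a[1]=5 > 4 → no swap
j=2: a[2]=5 > 4 → no swap
j=3: a[3]=8 > 4 → no swap
j=4: a[4]=8 > 4 → no swap
j=5: a[5]=5 > 4 → no swap
j=6: a[6]=4 ≤ 4 → i=0, swap a[0],a[6] → [4,5,5,8,8,5,5,4,4,4,4,4]
j=7: a[7]=4 ≤ 4 → i=1, swap a[1],a[7] → [4,4,5,8,8,5,5,5,4,4,4,4]
j=8: a[8]=4 ≤ 4 → i=2, swap a[2],a[8] → [4,4,4,8,8,5,5,5,5,4,4,4]
j=9: a[9]=4 ≤ 4 → i=3, swap a[3],a[9] → [4,4,4,4,8,5,5,5,5,8,4,4]
j=10: a[10]=4 ≤ 4 → i=4, swap a[4],a[10] → [4,4,4,4,4,5,5,5,5,8,8,4]
final swap a[5],a[11] → [4,4,4,4,4,4,5,5,5,8,8,5]; return 5
p = 5; k-1 = 3 < 5 ⇒ left

5; left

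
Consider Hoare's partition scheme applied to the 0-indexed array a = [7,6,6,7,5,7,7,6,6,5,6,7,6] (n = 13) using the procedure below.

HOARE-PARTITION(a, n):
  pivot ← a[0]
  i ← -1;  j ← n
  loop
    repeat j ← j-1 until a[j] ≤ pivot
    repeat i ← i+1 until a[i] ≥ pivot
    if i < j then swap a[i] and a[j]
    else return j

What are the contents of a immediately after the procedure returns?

[6,6,6,7,5,6,5,6,6,7,7,7,7]

pivot=7
j stops at 12 (6), i stops at 0 (7); swap ⇒ [6,6,6,7,5,7,7,6,6,5,6,7,7]
j stops at 11 (7), i stops at 3 (7); swap ⇒ [6,6,6,7,5,7,7,6,6,5,6,7,7]
j stops at 10 (6), i stops at 5 (7); swap ⇒ [6,6,6,7,5,6,7,6,6,5,7,7,7]
j stops at 9 (5), i stops at 6 (7); swap ⇒ [6,6,6,7,5,6,5,6,6,7,7,7,7]
j stops at 8, i stops at 9; i≥j ⇒ return 8. a=[6,6,6,7,5,6,5,6,6,7,7,7,7]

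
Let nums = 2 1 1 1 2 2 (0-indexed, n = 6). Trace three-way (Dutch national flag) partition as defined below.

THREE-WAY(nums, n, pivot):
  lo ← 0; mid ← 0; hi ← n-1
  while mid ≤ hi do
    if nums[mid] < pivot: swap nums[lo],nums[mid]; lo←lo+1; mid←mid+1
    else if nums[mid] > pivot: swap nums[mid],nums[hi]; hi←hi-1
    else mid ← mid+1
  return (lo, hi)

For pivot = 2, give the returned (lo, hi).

pivot = 2; lo=0, mid=0, hi=5
nums[mid]=2=2: mid=1
nums[mid]=1<2: swap nums[0],nums[1]; lo=1,mid=2 → 1 2 1 1 2 2
nums[mid]=1<2: swap nums[1],nums[2]; lo=2,mid=3 → 1 1 2 1 2 2
nums[mid]=1<2: swap nums[2],nums[3]; lo=3,mid=4 → 1 1 1 2 2 2
nums[mid]=2=2: mid=5
nums[mid]=2=2: mid=6
end: lo=3, hi=5; nums = 1 1 1 2 2 2

(3, 5)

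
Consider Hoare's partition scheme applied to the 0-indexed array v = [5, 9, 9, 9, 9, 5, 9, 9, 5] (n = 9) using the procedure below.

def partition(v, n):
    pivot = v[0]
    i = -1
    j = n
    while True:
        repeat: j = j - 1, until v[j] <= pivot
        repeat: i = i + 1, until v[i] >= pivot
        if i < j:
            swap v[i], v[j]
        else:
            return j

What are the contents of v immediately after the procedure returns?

pivot = v[0] = 5; i = -1, j = 9
j→8 (v[8]=5≤5), i→0 (v[0]=5≥5); i<j, swap → [5, 9, 9, 9, 9, 5, 9, 9, 5]
j→5 (v[5]=5≤5), i→1 (v[1]=9≥5); i<j, swap → [5, 5, 9, 9, 9, 9, 9, 9, 5]
j→1, i→2; i≥j, return j=1. v = [5, 5, 9, 9, 9, 9, 9, 9, 5]

[5, 5, 9, 9, 9, 9, 9, 9, 5]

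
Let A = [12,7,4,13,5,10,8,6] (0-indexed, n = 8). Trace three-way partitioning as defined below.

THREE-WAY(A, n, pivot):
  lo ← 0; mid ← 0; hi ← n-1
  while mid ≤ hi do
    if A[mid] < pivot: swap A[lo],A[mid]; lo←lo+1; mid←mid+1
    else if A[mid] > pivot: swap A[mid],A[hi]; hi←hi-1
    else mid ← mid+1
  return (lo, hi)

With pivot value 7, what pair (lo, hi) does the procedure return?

lo=0 mid=0 hi=7
12>7: swap(0,7), hi=6 ⇒ [6,7,4,13,5,10,8,12]
6<7: swap(0,0), lo=1 mid=1 ⇒ [6,7,4,13,5,10,8,12]
7=7: mid=2
4<7: swap(1,2), lo=2 mid=3 ⇒ [6,4,7,13,5,10,8,12]
13>7: swap(3,6), hi=5 ⇒ [6,4,7,8,5,10,13,12]
8>7: swap(3,5), hi=4 ⇒ [6,4,7,10,5,8,13,12]
10>7: swap(3,4), hi=3 ⇒ [6,4,7,5,10,8,13,12]
5<7: swap(2,3), lo=3 mid=4 ⇒ [6,4,5,7,10,8,13,12]
done. lo=3 hi=3; A=[6,4,5,7,10,8,13,12]

(3, 3)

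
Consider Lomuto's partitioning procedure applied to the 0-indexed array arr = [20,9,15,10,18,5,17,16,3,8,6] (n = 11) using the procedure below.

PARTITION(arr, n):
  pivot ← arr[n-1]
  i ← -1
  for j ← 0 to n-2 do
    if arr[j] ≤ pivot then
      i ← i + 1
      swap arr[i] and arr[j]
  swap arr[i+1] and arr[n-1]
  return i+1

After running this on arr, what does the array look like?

[5,3,6,10,18,20,17,16,9,8,15]

pivot = arr[10] = 6; i = -1
j=0: arr[0]=20 > 6 → no swap
j=1: arr[1]=9 > 6 → no swap
j=2: arr[2]=15 > 6 → no swap
j=3: arr[3]=10 > 6 → no swap
j=4: arr[4]=18 > 6 → no swap
j=5: arr[5]=5 ≤ 6 → i=0, swap arr[0],arr[5] → [5,9,15,10,18,20,17,16,3,8,6]
j=6: arr[6]=17 > 6 → no swap
j=7: arr[7]=16 > 6 → no swap
j=8: arr[8]=3 ≤ 6 → i=1, swap arr[1],arr[8] → [5,3,15,10,18,20,17,16,9,8,6]
j=9: arr[9]=8 > 6 → no swap
final swap arr[2],arr[10] → [5,3,6,10,18,20,17,16,9,8,15]; return 2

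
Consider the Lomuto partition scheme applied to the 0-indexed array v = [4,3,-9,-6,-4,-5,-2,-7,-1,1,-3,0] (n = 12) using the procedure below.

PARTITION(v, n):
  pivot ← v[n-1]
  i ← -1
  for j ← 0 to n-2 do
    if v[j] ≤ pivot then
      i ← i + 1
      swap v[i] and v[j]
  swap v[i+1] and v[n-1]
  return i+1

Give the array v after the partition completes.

pivot = v[11] = 0; i = -1
j=0: v[0]=4 > 0 → no swap
j=1: v[1]=3 > 0 → no swap
j=2: v[2]=-9 ≤ 0 → i=0, swap v[0],v[2] → [-9,3,4,-6,-4,-5,-2,-7,-1,1,-3,0]
j=3: v[3]=-6 ≤ 0 → i=1, swap v[1],v[3] → [-9,-6,4,3,-4,-5,-2,-7,-1,1,-3,0]
j=4: v[4]=-4 ≤ 0 → i=2, swap v[2],v[4] → [-9,-6,-4,3,4,-5,-2,-7,-1,1,-3,0]
j=5: v[5]=-5 ≤ 0 → i=3, swap v[3],v[5] → [-9,-6,-4,-5,4,3,-2,-7,-1,1,-3,0]
j=6: v[6]=-2 ≤ 0 → i=4, swap v[4],v[6] → [-9,-6,-4,-5,-2,3,4,-7,-1,1,-3,0]
j=7: v[7]=-7 ≤ 0 → i=5, swap v[5],v[7] → [-9,-6,-4,-5,-2,-7,4,3,-1,1,-3,0]
j=8: v[8]=-1 ≤ 0 → i=6, swap v[6],v[8] → [-9,-6,-4,-5,-2,-7,-1,3,4,1,-3,0]
j=9: v[9]=1 > 0 → no swap
j=10: v[10]=-3 ≤ 0 → i=7, swap v[7],v[10] → [-9,-6,-4,-5,-2,-7,-1,-3,4,1,3,0]
final swap v[8],v[11] → [-9,-6,-4,-5,-2,-7,-1,-3,0,1,3,4]; return 8

[-9,-6,-4,-5,-2,-7,-1,-3,0,1,3,4]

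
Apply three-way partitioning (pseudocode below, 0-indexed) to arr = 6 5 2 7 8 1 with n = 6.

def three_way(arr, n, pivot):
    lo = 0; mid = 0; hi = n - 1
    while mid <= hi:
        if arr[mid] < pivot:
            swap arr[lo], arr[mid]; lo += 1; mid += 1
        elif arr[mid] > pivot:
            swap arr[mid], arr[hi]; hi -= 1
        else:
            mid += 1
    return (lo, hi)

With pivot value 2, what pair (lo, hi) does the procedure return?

(1, 1)

lo=0 mid=0 hi=5
6>2: swap(0,5), hi=4 ⇒ 1 5 2 7 8 6
1<2: swap(0,0), lo=1 mid=1 ⇒ 1 5 2 7 8 6
5>2: swap(1,4), hi=3 ⇒ 1 8 2 7 5 6
8>2: swap(1,3), hi=2 ⇒ 1 7 2 8 5 6
7>2: swap(1,2), hi=1 ⇒ 1 2 7 8 5 6
2=2: mid=2
done. lo=1 hi=1; arr=1 2 7 8 5 6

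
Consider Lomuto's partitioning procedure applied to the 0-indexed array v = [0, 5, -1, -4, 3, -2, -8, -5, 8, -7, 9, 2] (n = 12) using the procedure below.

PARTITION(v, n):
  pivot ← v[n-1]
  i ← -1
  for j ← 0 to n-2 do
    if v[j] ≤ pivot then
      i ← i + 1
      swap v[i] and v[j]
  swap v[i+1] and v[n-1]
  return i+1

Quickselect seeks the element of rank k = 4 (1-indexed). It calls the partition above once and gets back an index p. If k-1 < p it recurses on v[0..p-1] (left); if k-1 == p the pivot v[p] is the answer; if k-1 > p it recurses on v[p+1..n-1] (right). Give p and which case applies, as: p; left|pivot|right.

7; left

pivot = v[11] = 2; i = -1
j=0: v[0]=0 ≤ 2 → i=0, swap v[0],v[0] (no change) → [0, 5, -1, -4, 3, -2, -8, -5, 8, -7, 9, 2]
j=1: v[1]=5 > 2 → no swap
j=2: v[2]=-1 ≤ 2 → i=1, swap v[1],v[2] → [0, -1, 5, -4, 3, -2, -8, -5, 8, -7, 9, 2]
j=3: v[3]=-4 ≤ 2 → i=2, swap v[2],v[3] → [0, -1, -4, 5, 3, -2, -8, -5, 8, -7, 9, 2]
j=4: v[4]=3 > 2 → no swap
j=5: v[5]=-2 ≤ 2 → i=3, swap v[3],v[5] → [0, -1, -4, -2, 3, 5, -8, -5, 8, -7, 9, 2]
j=6: v[6]=-8 ≤ 2 → i=4, swap v[4],v[6] → [0, -1, -4, -2, -8, 5, 3, -5, 8, -7, 9, 2]
j=7: v[7]=-5 ≤ 2 → i=5, swap v[5],v[7] → [0, -1, -4, -2, -8, -5, 3, 5, 8, -7, 9, 2]
j=8: v[8]=8 > 2 → no swap
j=9: v[9]=-7 ≤ 2 → i=6, swap v[6],v[9] → [0, -1, -4, -2, -8, -5, -7, 5, 8, 3, 9, 2]
j=10: v[10]=9 > 2 → no swap
final swap v[7],v[11] → [0, -1, -4, -2, -8, -5, -7, 2, 8, 3, 9, 5]; return 7
p = 7; k-1 = 3 < 7 ⇒ left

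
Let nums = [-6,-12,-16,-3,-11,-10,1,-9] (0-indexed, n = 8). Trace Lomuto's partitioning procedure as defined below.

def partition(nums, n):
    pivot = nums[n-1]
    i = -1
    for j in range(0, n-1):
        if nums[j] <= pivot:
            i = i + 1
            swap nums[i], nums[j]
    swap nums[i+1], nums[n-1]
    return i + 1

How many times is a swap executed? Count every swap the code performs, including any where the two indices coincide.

pivot=-9, i=-1
j=0: -6>-9, skip
j=1: -12≤-9, i=0, swap(0,1) ⇒ [-12,-6,-16,-3,-11,-10,1,-9]
j=2: -16≤-9, i=1, swap(1,2) ⇒ [-12,-16,-6,-3,-11,-10,1,-9]
j=3: -3>-9, skip
j=4: -11≤-9, i=2, swap(2,4) ⇒ [-12,-16,-11,-3,-6,-10,1,-9]
j=5: -10≤-9, i=3, swap(3,5) ⇒ [-12,-16,-11,-10,-6,-3,1,-9]
j=6: 1>-9, skip
swap(4,7) ⇒ [-12,-16,-11,-10,-9,-3,1,-6]; return 4

5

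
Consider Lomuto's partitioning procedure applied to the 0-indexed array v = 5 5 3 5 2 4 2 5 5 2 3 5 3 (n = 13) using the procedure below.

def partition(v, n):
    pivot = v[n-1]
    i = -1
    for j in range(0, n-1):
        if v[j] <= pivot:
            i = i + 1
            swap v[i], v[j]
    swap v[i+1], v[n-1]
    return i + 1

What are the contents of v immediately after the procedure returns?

3 2 2 2 3 3 5 5 5 5 5 5 4

pivot = v[12] = 3; i = -1
j=0: v[0]=5 > 3 → no swap
j=1: v[1]=5 > 3 → no swap
j=2: v[2]=3 ≤ 3 → i=0, swap v[0],v[2] → 3 5 5 5 2 4 2 5 5 2 3 5 3
j=3: v[3]=5 > 3 → no swap
j=4: v[4]=2 ≤ 3 → i=1, swap v[1],v[4] → 3 2 5 5 5 4 2 5 5 2 3 5 3
j=5: v[5]=4 > 3 → no swap
j=6: v[6]=2 ≤ 3 → i=2, swap v[2],v[6] → 3 2 2 5 5 4 5 5 5 2 3 5 3
j=7: v[7]=5 > 3 → no swap
j=8: v[8]=5 > 3 → no swap
j=9: v[9]=2 ≤ 3 → i=3, swap v[3],v[9] → 3 2 2 2 5 4 5 5 5 5 3 5 3
j=10: v[10]=3 ≤ 3 → i=4, swap v[4],v[10] → 3 2 2 2 3 4 5 5 5 5 5 5 3
j=11: v[11]=5 > 3 → no swap
final swap v[5],v[12] → 3 2 2 2 3 3 5 5 5 5 5 5 4; return 5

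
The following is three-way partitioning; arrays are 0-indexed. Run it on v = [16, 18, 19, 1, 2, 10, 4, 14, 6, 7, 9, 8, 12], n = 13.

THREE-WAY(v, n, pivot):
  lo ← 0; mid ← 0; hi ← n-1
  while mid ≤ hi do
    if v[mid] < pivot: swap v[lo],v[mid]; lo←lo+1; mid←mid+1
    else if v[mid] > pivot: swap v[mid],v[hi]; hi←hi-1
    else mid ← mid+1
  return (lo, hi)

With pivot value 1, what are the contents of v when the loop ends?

pivot = 1; lo=0, mid=0, hi=12
v[mid]=16>1: swap v[0],v[12]; hi=11 → [12, 18, 19, 1, 2, 10, 4, 14, 6, 7, 9, 8, 16]
v[mid]=12>1: swap v[0],v[11]; hi=10 → [8, 18, 19, 1, 2, 10, 4, 14, 6, 7, 9, 12, 16]
v[mid]=8>1: swap v[0],v[10]; hi=9 → [9, 18, 19, 1, 2, 10, 4, 14, 6, 7, 8, 12, 16]
v[mid]=9>1: swap v[0],v[9]; hi=8 → [7, 18, 19, 1, 2, 10, 4, 14, 6, 9, 8, 12, 16]
v[mid]=7>1: swap v[0],v[8]; hi=7 → [6, 18, 19, 1, 2, 10, 4, 14, 7, 9, 8, 12, 16]
v[mid]=6>1: swap v[0],v[7]; hi=6 → [14, 18, 19, 1, 2, 10, 4, 6, 7, 9, 8, 12, 16]
v[mid]=14>1: swap v[0],v[6]; hi=5 → [4, 18, 19, 1, 2, 10, 14, 6, 7, 9, 8, 12, 16]
v[mid]=4>1: swap v[0],v[5]; hi=4 → [10, 18, 19, 1, 2, 4, 14, 6, 7, 9, 8, 12, 16]
v[mid]=10>1: swap v[0],v[4]; hi=3 → [2, 18, 19, 1, 10, 4, 14, 6, 7, 9, 8, 12, 16]
v[mid]=2>1: swap v[0],v[3]; hi=2 → [1, 18, 19, 2, 10, 4, 14, 6, 7, 9, 8, 12, 16]
v[mid]=1=1: mid=1
v[mid]=18>1: swap v[1],v[2]; hi=1 → [1, 19, 18, 2, 10, 4, 14, 6, 7, 9, 8, 12, 16]
v[mid]=19>1: swap v[1],v[1]; hi=0 → [1, 19, 18, 2, 10, 4, 14, 6, 7, 9, 8, 12, 16]
end: lo=0, hi=0; v = [1, 19, 18, 2, 10, 4, 14, 6, 7, 9, 8, 12, 16]

[1, 19, 18, 2, 10, 4, 14, 6, 7, 9, 8, 12, 16]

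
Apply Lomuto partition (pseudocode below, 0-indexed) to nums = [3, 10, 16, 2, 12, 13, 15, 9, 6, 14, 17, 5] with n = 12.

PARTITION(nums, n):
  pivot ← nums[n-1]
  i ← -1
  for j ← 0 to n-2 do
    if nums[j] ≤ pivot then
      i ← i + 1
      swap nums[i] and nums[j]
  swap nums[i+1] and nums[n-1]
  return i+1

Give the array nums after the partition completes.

pivot=5, i=-1
j=0: 3≤5, i=0, swap(0,0) ⇒ [3, 10, 16, 2, 12, 13, 15, 9, 6, 14, 17, 5]
j=1: 10>5, skip
j=2: 16>5, skip
j=3: 2≤5, i=1, swap(1,3) ⇒ [3, 2, 16, 10, 12, 13, 15, 9, 6, 14, 17, 5]
j=4: 12>5, skip
j=5: 13>5, skip
j=6: 15>5, skip
j=7: 9>5, skip
j=8: 6>5, skip
j=9: 14>5, skip
j=10: 17>5, skip
swap(2,11) ⇒ [3, 2, 5, 10, 12, 13, 15, 9, 6, 14, 17, 16]; return 2

[3, 2, 5, 10, 12, 13, 15, 9, 6, 14, 17, 16]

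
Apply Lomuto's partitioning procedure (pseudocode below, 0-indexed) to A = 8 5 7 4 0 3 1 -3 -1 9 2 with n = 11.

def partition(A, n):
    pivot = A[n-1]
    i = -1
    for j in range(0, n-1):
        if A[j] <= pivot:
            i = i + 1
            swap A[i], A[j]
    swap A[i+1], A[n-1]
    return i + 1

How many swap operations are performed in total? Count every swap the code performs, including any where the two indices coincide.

pivot = A[10] = 2; i = -1
j=0: A[0]=8 > 2 → no swap
j=1: A[1]=5 > 2 → no swap
j=2: A[2]=7 > 2 → no swap
j=3: A[3]=4 > 2 → no swap
j=4: A[4]=0 ≤ 2 → i=0, swap A[0],A[4] → 0 5 7 4 8 3 1 -3 -1 9 2
j=5: A[5]=3 > 2 → no swap
j=6: A[6]=1 ≤ 2 → i=1, swap A[1],A[6] → 0 1 7 4 8 3 5 -3 -1 9 2
j=7: A[7]=-3 ≤ 2 → i=2, swap A[2],A[7] → 0 1 -3 4 8 3 5 7 -1 9 2
j=8: A[8]=-1 ≤ 2 → i=3, swap A[3],A[8] → 0 1 -3 -1 8 3 5 7 4 9 2
j=9: A[9]=9 > 2 → no swap
final swap A[4],A[10] → 0 1 -3 -1 2 3 5 7 4 9 8; return 4

5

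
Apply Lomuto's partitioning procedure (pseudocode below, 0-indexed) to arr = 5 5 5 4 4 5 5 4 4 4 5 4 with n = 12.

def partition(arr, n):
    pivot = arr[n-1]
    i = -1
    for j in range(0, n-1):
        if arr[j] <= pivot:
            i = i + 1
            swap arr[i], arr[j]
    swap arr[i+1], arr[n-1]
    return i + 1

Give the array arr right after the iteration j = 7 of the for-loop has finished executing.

4 4 4 5 5 5 5 5 4 4 5 4

pivot=4, i=-1
j=0: 5>4, skip
j=1: 5>4, skip
j=2: 5>4, skip
j=3: 4≤4, i=0, swap(0,3) ⇒ 4 5 5 5 4 5 5 4 4 4 5 4
j=4: 4≤4, i=1, swap(1,4) ⇒ 4 4 5 5 5 5 5 4 4 4 5 4
j=5: 5>4, skip
j=6: 5>4, skip
j=7: 4≤4, i=2, swap(2,7) ⇒ 4 4 4 5 5 5 5 5 4 4 5 4
(after j=7) arr = 4 4 4 5 5 5 5 5 4 4 5 4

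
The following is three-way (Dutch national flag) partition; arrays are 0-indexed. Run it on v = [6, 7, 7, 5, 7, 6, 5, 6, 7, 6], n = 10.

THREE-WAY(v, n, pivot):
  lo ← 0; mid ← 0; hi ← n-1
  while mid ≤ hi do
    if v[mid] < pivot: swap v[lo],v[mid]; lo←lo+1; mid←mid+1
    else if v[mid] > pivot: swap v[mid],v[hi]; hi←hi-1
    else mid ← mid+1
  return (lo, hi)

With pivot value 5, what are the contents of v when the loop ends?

[5, 5, 7, 7, 6, 7, 6, 7, 6, 6]

lo=0 mid=0 hi=9
6>5: swap(0,9), hi=8 ⇒ [6, 7, 7, 5, 7, 6, 5, 6, 7, 6]
6>5: swap(0,8), hi=7 ⇒ [7, 7, 7, 5, 7, 6, 5, 6, 6, 6]
7>5: swap(0,7), hi=6 ⇒ [6, 7, 7, 5, 7, 6, 5, 7, 6, 6]
6>5: swap(0,6), hi=5 ⇒ [5, 7, 7, 5, 7, 6, 6, 7, 6, 6]
5=5: mid=1
7>5: swap(1,5), hi=4 ⇒ [5, 6, 7, 5, 7, 7, 6, 7, 6, 6]
6>5: swap(1,4), hi=3 ⇒ [5, 7, 7, 5, 6, 7, 6, 7, 6, 6]
7>5: swap(1,3), hi=2 ⇒ [5, 5, 7, 7, 6, 7, 6, 7, 6, 6]
5=5: mid=2
7>5: swap(2,2), hi=1 ⇒ [5, 5, 7, 7, 6, 7, 6, 7, 6, 6]
done. lo=0 hi=1; v=[5, 5, 7, 7, 6, 7, 6, 7, 6, 6]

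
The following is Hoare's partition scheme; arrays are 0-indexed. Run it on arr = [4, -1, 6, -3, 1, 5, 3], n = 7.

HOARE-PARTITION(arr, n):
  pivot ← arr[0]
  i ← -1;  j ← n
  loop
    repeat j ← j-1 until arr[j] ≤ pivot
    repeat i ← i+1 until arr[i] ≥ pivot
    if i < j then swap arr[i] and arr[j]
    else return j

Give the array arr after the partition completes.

[3, -1, 1, -3, 6, 5, 4]

pivot = arr[0] = 4; i = -1, j = 7
j→6 (arr[6]=3≤4), i→0 (arr[0]=4≥4); i<j, swap → [3, -1, 6, -3, 1, 5, 4]
j→4 (arr[4]=1≤4), i→2 (arr[2]=6≥4); i<j, swap → [3, -1, 1, -3, 6, 5, 4]
j→3, i→4; i≥j, return j=3. arr = [3, -1, 1, -3, 6, 5, 4]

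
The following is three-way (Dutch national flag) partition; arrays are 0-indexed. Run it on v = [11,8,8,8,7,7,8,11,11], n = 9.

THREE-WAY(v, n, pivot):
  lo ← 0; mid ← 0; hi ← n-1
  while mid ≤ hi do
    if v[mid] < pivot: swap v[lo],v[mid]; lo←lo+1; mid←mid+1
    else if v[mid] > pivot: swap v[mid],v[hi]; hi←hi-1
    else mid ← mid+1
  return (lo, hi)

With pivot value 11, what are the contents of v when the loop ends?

[8,8,8,7,7,8,11,11,11]

pivot = 11; lo=0, mid=0, hi=8
v[mid]=11=11: mid=1
v[mid]=8<11: swap v[0],v[1]; lo=1,mid=2 → [8,11,8,8,7,7,8,11,11]
v[mid]=8<11: swap v[1],v[2]; lo=2,mid=3 → [8,8,11,8,7,7,8,11,11]
v[mid]=8<11: swap v[2],v[3]; lo=3,mid=4 → [8,8,8,11,7,7,8,11,11]
v[mid]=7<11: swap v[3],v[4]; lo=4,mid=5 → [8,8,8,7,11,7,8,11,11]
v[mid]=7<11: swap v[4],v[5]; lo=5,mid=6 → [8,8,8,7,7,11,8,11,11]
v[mid]=8<11: swap v[5],v[6]; lo=6,mid=7 → [8,8,8,7,7,8,11,11,11]
v[mid]=11=11: mid=8
v[mid]=11=11: mid=9
end: lo=6, hi=8; v = [8,8,8,7,7,8,11,11,11]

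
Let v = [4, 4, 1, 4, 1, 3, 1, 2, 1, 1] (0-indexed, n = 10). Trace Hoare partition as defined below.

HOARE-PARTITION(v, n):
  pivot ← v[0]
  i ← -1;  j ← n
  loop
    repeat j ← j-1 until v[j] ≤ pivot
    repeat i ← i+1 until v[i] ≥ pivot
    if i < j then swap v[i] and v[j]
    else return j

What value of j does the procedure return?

6

pivot = v[0] = 4; i = -1, j = 10
j→9 (v[9]=1≤4), i→0 (v[0]=4≥4); i<j, swap → [1, 4, 1, 4, 1, 3, 1, 2, 1, 4]
j→8 (v[8]=1≤4), i→1 (v[1]=4≥4); i<j, swap → [1, 1, 1, 4, 1, 3, 1, 2, 4, 4]
j→7 (v[7]=2≤4), i→3 (v[3]=4≥4); i<j, swap → [1, 1, 1, 2, 1, 3, 1, 4, 4, 4]
j→6, i→7; i≥j, return j=6. v = [1, 1, 1, 2, 1, 3, 1, 4, 4, 4]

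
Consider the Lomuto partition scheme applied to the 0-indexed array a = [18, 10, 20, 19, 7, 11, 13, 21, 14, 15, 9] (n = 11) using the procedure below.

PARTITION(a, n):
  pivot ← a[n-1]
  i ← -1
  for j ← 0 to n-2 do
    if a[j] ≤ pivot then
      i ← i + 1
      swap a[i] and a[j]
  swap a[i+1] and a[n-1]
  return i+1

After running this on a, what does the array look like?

[7, 9, 20, 19, 18, 11, 13, 21, 14, 15, 10]

pivot=9, i=-1
j=0: 18>9, skip
j=1: 10>9, skip
j=2: 20>9, skip
j=3: 19>9, skip
j=4: 7≤9, i=0, swap(0,4) ⇒ [7, 10, 20, 19, 18, 11, 13, 21, 14, 15, 9]
j=5: 11>9, skip
j=6: 13>9, skip
j=7: 21>9, skip
j=8: 14>9, skip
j=9: 15>9, skip
swap(1,10) ⇒ [7, 9, 20, 19, 18, 11, 13, 21, 14, 15, 10]; return 1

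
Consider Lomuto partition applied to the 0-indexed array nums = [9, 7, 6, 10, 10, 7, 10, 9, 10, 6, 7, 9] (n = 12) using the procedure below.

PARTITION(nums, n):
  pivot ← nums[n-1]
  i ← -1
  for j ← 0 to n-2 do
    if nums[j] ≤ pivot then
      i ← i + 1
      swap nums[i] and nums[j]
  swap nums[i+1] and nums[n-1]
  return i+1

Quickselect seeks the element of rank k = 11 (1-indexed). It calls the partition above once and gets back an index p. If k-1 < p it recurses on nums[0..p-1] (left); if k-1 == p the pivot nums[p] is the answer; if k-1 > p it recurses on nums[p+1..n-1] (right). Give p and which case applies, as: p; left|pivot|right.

7; right

pivot = nums[11] = 9; i = -1
j=0: nums[0]=9 ≤ 9 → i=0, swap nums[0],nums[0] (no change) → [9, 7, 6, 10, 10, 7, 10, 9, 10, 6, 7, 9]
j=1: nums[1]=7 ≤ 9 → i=1, swap nums[1],nums[1] (no change) → [9, 7, 6, 10, 10, 7, 10, 9, 10, 6, 7, 9]
j=2: nums[2]=6 ≤ 9 → i=2, swap nums[2],nums[2] (no change) → [9, 7, 6, 10, 10, 7, 10, 9, 10, 6, 7, 9]
j=3: nums[3]=10 > 9 → no swap
j=4: nums[4]=10 > 9 → no swap
j=5: nums[5]=7 ≤ 9 → i=3, swap nums[3],nums[5] → [9, 7, 6, 7, 10, 10, 10, 9, 10, 6, 7, 9]
j=6: nums[6]=10 > 9 → no swap
j=7: nums[7]=9 ≤ 9 → i=4, swap nums[4],nums[7] → [9, 7, 6, 7, 9, 10, 10, 10, 10, 6, 7, 9]
j=8: nums[8]=10 > 9 → no swap
j=9: nums[9]=6 ≤ 9 → i=5, swap nums[5],nums[9] → [9, 7, 6, 7, 9, 6, 10, 10, 10, 10, 7, 9]
j=10: nums[10]=7 ≤ 9 → i=6, swap nums[6],nums[10] → [9, 7, 6, 7, 9, 6, 7, 10, 10, 10, 10, 9]
final swap nums[7],nums[11] → [9, 7, 6, 7, 9, 6, 7, 9, 10, 10, 10, 10]; return 7
p = 7; k-1 = 10 > 7 ⇒ right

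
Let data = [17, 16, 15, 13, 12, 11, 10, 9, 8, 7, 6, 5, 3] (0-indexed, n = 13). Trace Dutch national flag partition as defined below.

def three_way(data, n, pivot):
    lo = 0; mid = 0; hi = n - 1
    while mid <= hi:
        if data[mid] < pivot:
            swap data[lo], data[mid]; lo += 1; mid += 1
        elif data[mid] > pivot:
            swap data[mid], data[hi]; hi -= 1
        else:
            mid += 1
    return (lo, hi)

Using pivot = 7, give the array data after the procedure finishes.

[3, 5, 6, 7, 11, 10, 9, 8, 12, 13, 15, 16, 17]

pivot = 7; lo=0, mid=0, hi=12
data[mid]=17>7: swap data[0],data[12]; hi=11 → [3, 16, 15, 13, 12, 11, 10, 9, 8, 7, 6, 5, 17]
data[mid]=3<7: swap data[0],data[0]; lo=1,mid=1 → [3, 16, 15, 13, 12, 11, 10, 9, 8, 7, 6, 5, 17]
data[mid]=16>7: swap data[1],data[11]; hi=10 → [3, 5, 15, 13, 12, 11, 10, 9, 8, 7, 6, 16, 17]
data[mid]=5<7: swap data[1],data[1]; lo=2,mid=2 → [3, 5, 15, 13, 12, 11, 10, 9, 8, 7, 6, 16, 17]
data[mid]=15>7: swap data[2],data[10]; hi=9 → [3, 5, 6, 13, 12, 11, 10, 9, 8, 7, 15, 16, 17]
data[mid]=6<7: swap data[2],data[2]; lo=3,mid=3 → [3, 5, 6, 13, 12, 11, 10, 9, 8, 7, 15, 16, 17]
data[mid]=13>7: swap data[3],data[9]; hi=8 → [3, 5, 6, 7, 12, 11, 10, 9, 8, 13, 15, 16, 17]
data[mid]=7=7: mid=4
data[mid]=12>7: swap data[4],data[8]; hi=7 → [3, 5, 6, 7, 8, 11, 10, 9, 12, 13, 15, 16, 17]
data[mid]=8>7: swap data[4],data[7]; hi=6 → [3, 5, 6, 7, 9, 11, 10, 8, 12, 13, 15, 16, 17]
data[mid]=9>7: swap data[4],data[6]; hi=5 → [3, 5, 6, 7, 10, 11, 9, 8, 12, 13, 15, 16, 17]
data[mid]=10>7: swap data[4],data[5]; hi=4 → [3, 5, 6, 7, 11, 10, 9, 8, 12, 13, 15, 16, 17]
data[mid]=11>7: swap data[4],data[4]; hi=3 → [3, 5, 6, 7, 11, 10, 9, 8, 12, 13, 15, 16, 17]
end: lo=3, hi=3; data = [3, 5, 6, 7, 11, 10, 9, 8, 12, 13, 15, 16, 17]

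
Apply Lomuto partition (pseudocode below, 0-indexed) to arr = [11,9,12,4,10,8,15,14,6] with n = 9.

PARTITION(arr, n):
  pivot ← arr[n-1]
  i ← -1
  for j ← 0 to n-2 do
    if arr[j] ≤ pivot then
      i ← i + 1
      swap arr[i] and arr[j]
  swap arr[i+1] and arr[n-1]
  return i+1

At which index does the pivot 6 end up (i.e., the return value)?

1

pivot=6, i=-1
j=0: 11>6, skip
j=1: 9>6, skip
j=2: 12>6, skip
j=3: 4≤6, i=0, swap(0,3) ⇒ [4,9,12,11,10,8,15,14,6]
j=4: 10>6, skip
j=5: 8>6, skip
j=6: 15>6, skip
j=7: 14>6, skip
swap(1,8) ⇒ [4,6,12,11,10,8,15,14,9]; return 1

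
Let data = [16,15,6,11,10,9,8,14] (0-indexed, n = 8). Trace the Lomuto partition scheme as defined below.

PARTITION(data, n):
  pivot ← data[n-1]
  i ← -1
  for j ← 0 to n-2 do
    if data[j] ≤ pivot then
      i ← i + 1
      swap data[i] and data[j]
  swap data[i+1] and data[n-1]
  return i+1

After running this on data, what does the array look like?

[6,11,10,9,8,14,16,15]

pivot = data[7] = 14; i = -1
j=0: data[0]=16 > 14 → no swap
j=1: data[1]=15 > 14 → no swap
j=2: data[2]=6 ≤ 14 → i=0, swap data[0],data[2] → [6,15,16,11,10,9,8,14]
j=3: data[3]=11 ≤ 14 → i=1, swap data[1],data[3] → [6,11,16,15,10,9,8,14]
j=4: data[4]=10 ≤ 14 → i=2, swap data[2],data[4] → [6,11,10,15,16,9,8,14]
j=5: data[5]=9 ≤ 14 → i=3, swap data[3],data[5] → [6,11,10,9,16,15,8,14]
j=6: data[6]=8 ≤ 14 → i=4, swap data[4],data[6] → [6,11,10,9,8,15,16,14]
final swap data[5],data[7] → [6,11,10,9,8,14,16,15]; return 5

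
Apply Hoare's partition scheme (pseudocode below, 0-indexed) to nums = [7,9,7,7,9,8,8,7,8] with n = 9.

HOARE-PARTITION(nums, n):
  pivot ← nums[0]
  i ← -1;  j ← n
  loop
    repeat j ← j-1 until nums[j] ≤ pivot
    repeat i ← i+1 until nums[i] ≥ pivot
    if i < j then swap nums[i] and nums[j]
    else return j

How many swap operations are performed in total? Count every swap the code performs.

pivot = nums[0] = 7; i = -1, j = 9
j→7 (nums[7]=7≤7), i→0 (nums[0]=7≥7); i<j, swap → [7,9,7,7,9,8,8,7,8]
j→3 (nums[3]=7≤7), i→1 (nums[1]=9≥7); i<j, swap → [7,7,7,9,9,8,8,7,8]
j→2, i→2; i≥j, return j=2. nums = [7,7,7,9,9,8,8,7,8]

2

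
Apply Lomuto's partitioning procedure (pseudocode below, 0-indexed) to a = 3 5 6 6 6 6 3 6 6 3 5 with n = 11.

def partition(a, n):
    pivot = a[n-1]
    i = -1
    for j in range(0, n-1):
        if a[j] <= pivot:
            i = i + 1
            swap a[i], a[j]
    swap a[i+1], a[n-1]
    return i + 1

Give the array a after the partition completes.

pivot=5, i=-1
j=0: 3≤5, i=0, swap(0,0) ⇒ 3 5 6 6 6 6 3 6 6 3 5
j=1: 5≤5, i=1, swap(1,1) ⇒ 3 5 6 6 6 6 3 6 6 3 5
j=2: 6>5, skip
j=3: 6>5, skip
j=4: 6>5, skip
j=5: 6>5, skip
j=6: 3≤5, i=2, swap(2,6) ⇒ 3 5 3 6 6 6 6 6 6 3 5
j=7: 6>5, skip
j=8: 6>5, skip
j=9: 3≤5, i=3, swap(3,9) ⇒ 3 5 3 3 6 6 6 6 6 6 5
swap(4,10) ⇒ 3 5 3 3 5 6 6 6 6 6 6; return 4

3 5 3 3 5 6 6 6 6 6 6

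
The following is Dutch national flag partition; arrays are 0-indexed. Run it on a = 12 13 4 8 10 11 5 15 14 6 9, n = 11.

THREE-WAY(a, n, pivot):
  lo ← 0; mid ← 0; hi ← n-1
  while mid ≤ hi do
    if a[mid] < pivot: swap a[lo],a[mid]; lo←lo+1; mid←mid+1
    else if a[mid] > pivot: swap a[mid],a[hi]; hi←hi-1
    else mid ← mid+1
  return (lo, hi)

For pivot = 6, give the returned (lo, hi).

(2, 2)

pivot = 6; lo=0, mid=0, hi=10
a[mid]=12>6: swap a[0],a[10]; hi=9 → 9 13 4 8 10 11 5 15 14 6 12
a[mid]=9>6: swap a[0],a[9]; hi=8 → 6 13 4 8 10 11 5 15 14 9 12
a[mid]=6=6: mid=1
a[mid]=13>6: swap a[1],a[8]; hi=7 → 6 14 4 8 10 11 5 15 13 9 12
a[mid]=14>6: swap a[1],a[7]; hi=6 → 6 15 4 8 10 11 5 14 13 9 12
a[mid]=15>6: swap a[1],a[6]; hi=5 → 6 5 4 8 10 11 15 14 13 9 12
a[mid]=5<6: swap a[0],a[1]; lo=1,mid=2 → 5 6 4 8 10 11 15 14 13 9 12
a[mid]=4<6: swap a[1],a[2]; lo=2,mid=3 → 5 4 6 8 10 11 15 14 13 9 12
a[mid]=8>6: swap a[3],a[5]; hi=4 → 5 4 6 11 10 8 15 14 13 9 12
a[mid]=11>6: swap a[3],a[4]; hi=3 → 5 4 6 10 11 8 15 14 13 9 12
a[mid]=10>6: swap a[3],a[3]; hi=2 → 5 4 6 10 11 8 15 14 13 9 12
end: lo=2, hi=2; a = 5 4 6 10 11 8 15 14 13 9 12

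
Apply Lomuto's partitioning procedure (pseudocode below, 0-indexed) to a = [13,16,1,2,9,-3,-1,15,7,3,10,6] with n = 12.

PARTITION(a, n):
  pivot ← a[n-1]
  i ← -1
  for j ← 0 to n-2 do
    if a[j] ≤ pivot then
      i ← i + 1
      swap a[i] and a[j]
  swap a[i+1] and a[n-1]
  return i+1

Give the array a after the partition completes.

[1,2,-3,-1,3,6,16,15,7,9,10,13]

pivot=6, i=-1
j=0: 13>6, skip
j=1: 16>6, skip
j=2: 1≤6, i=0, swap(0,2) ⇒ [1,16,13,2,9,-3,-1,15,7,3,10,6]
j=3: 2≤6, i=1, swap(1,3) ⇒ [1,2,13,16,9,-3,-1,15,7,3,10,6]
j=4: 9>6, skip
j=5: -3≤6, i=2, swap(2,5) ⇒ [1,2,-3,16,9,13,-1,15,7,3,10,6]
j=6: -1≤6, i=3, swap(3,6) ⇒ [1,2,-3,-1,9,13,16,15,7,3,10,6]
j=7: 15>6, skip
j=8: 7>6, skip
j=9: 3≤6, i=4, swap(4,9) ⇒ [1,2,-3,-1,3,13,16,15,7,9,10,6]
j=10: 10>6, skip
swap(5,11) ⇒ [1,2,-3,-1,3,6,16,15,7,9,10,13]; return 5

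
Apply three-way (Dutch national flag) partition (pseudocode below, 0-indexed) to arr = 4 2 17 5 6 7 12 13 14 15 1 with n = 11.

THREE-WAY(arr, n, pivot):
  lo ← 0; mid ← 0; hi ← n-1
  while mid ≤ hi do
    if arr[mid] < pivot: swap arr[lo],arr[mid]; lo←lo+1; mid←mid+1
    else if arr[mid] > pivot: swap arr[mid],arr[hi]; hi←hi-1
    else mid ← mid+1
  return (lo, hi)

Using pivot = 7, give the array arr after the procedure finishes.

lo=0 mid=0 hi=10
4<7: swap(0,0), lo=1 mid=1 ⇒ 4 2 17 5 6 7 12 13 14 15 1
2<7: swap(1,1), lo=2 mid=2 ⇒ 4 2 17 5 6 7 12 13 14 15 1
17>7: swap(2,10), hi=9 ⇒ 4 2 1 5 6 7 12 13 14 15 17
1<7: swap(2,2), lo=3 mid=3 ⇒ 4 2 1 5 6 7 12 13 14 15 17
5<7: swap(3,3), lo=4 mid=4 ⇒ 4 2 1 5 6 7 12 13 14 15 17
6<7: swap(4,4), lo=5 mid=5 ⇒ 4 2 1 5 6 7 12 13 14 15 17
7=7: mid=6
12>7: swap(6,9), hi=8 ⇒ 4 2 1 5 6 7 15 13 14 12 17
15>7: swap(6,8), hi=7 ⇒ 4 2 1 5 6 7 14 13 15 12 17
14>7: swap(6,7), hi=6 ⇒ 4 2 1 5 6 7 13 14 15 12 17
13>7: swap(6,6), hi=5 ⇒ 4 2 1 5 6 7 13 14 15 12 17
done. lo=5 hi=5; arr=4 2 1 5 6 7 13 14 15 12 17

4 2 1 5 6 7 13 14 15 12 17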